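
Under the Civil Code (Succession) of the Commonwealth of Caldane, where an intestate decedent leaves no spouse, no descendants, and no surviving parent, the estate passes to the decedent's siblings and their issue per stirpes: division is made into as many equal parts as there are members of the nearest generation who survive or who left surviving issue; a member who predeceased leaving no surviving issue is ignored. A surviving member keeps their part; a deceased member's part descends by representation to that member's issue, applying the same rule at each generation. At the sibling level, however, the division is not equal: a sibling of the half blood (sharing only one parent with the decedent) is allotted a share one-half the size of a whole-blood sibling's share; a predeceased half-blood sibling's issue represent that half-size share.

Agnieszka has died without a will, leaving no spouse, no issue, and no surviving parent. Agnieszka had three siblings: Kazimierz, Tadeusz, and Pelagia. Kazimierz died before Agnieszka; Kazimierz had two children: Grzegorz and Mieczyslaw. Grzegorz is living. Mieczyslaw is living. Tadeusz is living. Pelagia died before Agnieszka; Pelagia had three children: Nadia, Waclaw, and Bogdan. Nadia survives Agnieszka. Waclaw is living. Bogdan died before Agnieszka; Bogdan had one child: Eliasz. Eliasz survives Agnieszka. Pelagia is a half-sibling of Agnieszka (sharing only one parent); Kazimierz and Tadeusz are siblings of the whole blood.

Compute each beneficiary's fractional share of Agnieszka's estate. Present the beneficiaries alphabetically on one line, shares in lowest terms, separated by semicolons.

No spouse, descendants, or parent survives, so the estate passes to Agnieszka's siblings per stirpes.
Half-blood siblings count for one-half the weight of whole-blood siblings at the initial division.
Dividing 1 in proportion to weights (total weight 5/2): Kazimierz (weight 1) → 2/5; Tadeusz (weight 1) → 2/5; Pelagia (weight 1/2) → 1/5.
Kazimierz predeceased; the 2/5 allotted to Kazimierz's branch passes to Kazimierz's issue by representation.
The 2/5 is divided into 2 equal shares of 1/5 among Grzegorz, Mieczyslaw.
Grzegorz is living and takes 1/5.
Mieczyslaw is living and takes 1/5.
Tadeusz is living and takes 2/5.
Pelagia predeceased; the 1/5 allotted to Pelagia's branch passes to Pelagia's issue by representation.
The 1/5 is divided into 3 equal shares of 1/15 among Nadia, Waclaw, Bogdan.
Nadia is living and takes 1/15.
Waclaw is living and takes 1/15.
Bogdan predeceased; the 1/15 allotted to Bogdan's branch passes to Bogdan's issue by representation.
Eliasz is the sole taker at this level and receives the full 1/15.

Eliasz 1/15; Grzegorz 1/5; Mieczyslaw 1/5; Nadia 1/15; Tadeusz 2/5; Waclaw 1/15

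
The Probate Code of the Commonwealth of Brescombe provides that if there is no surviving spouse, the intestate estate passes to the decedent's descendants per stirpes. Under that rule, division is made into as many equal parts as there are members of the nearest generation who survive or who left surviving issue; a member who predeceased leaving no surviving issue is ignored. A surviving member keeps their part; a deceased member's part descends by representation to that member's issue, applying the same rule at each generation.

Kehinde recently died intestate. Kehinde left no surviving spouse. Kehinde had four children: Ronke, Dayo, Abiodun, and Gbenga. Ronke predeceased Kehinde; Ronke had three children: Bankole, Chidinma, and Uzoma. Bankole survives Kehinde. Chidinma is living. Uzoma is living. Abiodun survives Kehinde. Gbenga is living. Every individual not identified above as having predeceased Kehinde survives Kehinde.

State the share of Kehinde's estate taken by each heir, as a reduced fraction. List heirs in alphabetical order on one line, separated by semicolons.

There is no surviving spouse, so the entire estate passes to Kehinde's descendants per stirpes.
The estate is divided into 4 equal shares of 1/4 among Ronke, Dayo, Abiodun, Gbenga.
Ronke predeceased; the 1/4 allotted to Ronke's branch passes to Ronke's issue by representation.
The 1/4 is divided into 3 equal shares of 1/12 among Bankole, Chidinma, Uzoma.
Bankole is living and takes 1/12.
Chidinma is living and takes 1/12.
Uzoma is living and takes 1/12.
Dayo is living and takes 1/4.
Abiodun is living and takes 1/4.
Gbenga is living and takes 1/4.

Abiodun 1/4; Bankole 1/12; Chidinma 1/12; Dayo 1/4; Gbenga 1/4; Uzoma 1/12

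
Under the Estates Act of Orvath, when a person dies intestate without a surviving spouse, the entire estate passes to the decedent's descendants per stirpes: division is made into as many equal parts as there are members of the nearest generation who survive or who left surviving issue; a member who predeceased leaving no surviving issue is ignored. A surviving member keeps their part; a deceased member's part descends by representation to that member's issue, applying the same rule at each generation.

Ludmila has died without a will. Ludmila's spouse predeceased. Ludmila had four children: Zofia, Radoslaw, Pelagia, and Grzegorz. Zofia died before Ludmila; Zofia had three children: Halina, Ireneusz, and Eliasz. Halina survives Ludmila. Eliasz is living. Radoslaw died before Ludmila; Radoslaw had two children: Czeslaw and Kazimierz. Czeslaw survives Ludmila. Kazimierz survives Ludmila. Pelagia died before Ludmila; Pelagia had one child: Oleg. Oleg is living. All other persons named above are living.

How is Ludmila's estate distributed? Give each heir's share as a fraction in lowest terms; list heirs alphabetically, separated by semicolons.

There is no surviving spouse, so the entire estate passes to Ludmila's descendants per stirpes.
The estate is divided into 4 equal shares of 1/4 among Zofia, Radoslaw, Pelagia, Grzegorz.
Zofia predeceased; the 1/4 allotted to Zofia's branch passes to Zofia's issue by representation.
The 1/4 is divided into 3 equal shares of 1/12 among Halina, Ireneusz, Eliasz.
Halina is living and takes 1/12.
Ireneusz is living and takes 1/12.
Eliasz is living and takes 1/12.
Radoslaw predeceased; the 1/4 allotted to Radoslaw's branch passes to Radoslaw's issue by representation.
The 1/4 is divided into 2 equal shares of 1/8 among Czeslaw, Kazimierz.
Czeslaw is living and takes 1/8.
Kazimierz is living and takes 1/8.
Pelagia predeceased; the 1/4 allotted to Pelagia's branch passes to Pelagia's issue by representation.
Oleg is the sole taker at this level and receives the full 1/4.
Grzegorz is living and takes 1/4.

Czeslaw 1/8; Eliasz 1/12; Grzegorz 1/4; Halina 1/12; Ireneusz 1/12; Kazimierz 1/8; Oleg 1/4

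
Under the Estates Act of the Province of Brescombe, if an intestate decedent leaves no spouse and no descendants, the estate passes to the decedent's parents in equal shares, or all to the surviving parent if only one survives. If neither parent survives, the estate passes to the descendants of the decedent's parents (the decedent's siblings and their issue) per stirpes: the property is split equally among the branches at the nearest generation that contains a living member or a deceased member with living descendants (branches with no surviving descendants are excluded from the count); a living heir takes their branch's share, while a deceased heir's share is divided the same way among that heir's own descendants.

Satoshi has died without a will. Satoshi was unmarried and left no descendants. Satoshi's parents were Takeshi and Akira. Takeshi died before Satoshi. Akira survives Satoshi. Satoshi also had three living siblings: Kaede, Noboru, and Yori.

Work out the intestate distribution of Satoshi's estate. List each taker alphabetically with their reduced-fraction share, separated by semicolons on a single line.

Only one parent, Akira, survives, so Akira takes the entire estate. The siblings take nothing because a surviving parent has priority.

Akira 1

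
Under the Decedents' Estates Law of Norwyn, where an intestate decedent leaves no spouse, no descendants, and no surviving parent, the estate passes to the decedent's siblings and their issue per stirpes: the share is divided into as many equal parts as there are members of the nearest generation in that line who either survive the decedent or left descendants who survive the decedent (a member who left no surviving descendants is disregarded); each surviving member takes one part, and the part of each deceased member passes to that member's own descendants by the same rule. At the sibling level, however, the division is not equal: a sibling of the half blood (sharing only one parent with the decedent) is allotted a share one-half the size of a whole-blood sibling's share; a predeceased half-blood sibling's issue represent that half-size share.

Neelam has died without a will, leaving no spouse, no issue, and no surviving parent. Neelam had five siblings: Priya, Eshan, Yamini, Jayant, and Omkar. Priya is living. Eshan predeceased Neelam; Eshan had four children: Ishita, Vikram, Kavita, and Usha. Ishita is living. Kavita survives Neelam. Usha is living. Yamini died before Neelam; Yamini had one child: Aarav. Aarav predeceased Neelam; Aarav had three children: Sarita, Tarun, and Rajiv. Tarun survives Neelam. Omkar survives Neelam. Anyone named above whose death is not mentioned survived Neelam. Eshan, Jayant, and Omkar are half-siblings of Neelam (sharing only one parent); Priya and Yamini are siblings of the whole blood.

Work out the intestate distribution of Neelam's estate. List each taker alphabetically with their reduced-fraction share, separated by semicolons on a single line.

Ishita 1/28; Jayant 1/7; Kavita 1/28; Omkar 1/7; Priya 2/7; Rajiv 2/21; Sarita 2/21; Tarun 2/21; Usha 1/28; Vikram 1/28

No spouse, descendants, or parent survives, so the estate passes to Neelam's siblings per stirpes.
Half-blood siblings count for one-half the weight of whole-blood siblings at the initial division.
Dividing 1 in proportion to weights (total weight 7/2): Priya (weight 1) → 2/7; Eshan (weight 1/2) → 1/7; Yamini (weight 1) → 2/7; Jayant (weight 1/2) → 1/7; Omkar (weight 1/2) → 1/7.
Priya is living and takes 2/7.
Eshan predeceased; the 1/7 allotted to Eshan's branch passes to Eshan's issue by representation.
The 1/7 is divided into 4 equal shares of 1/28 among Ishita, Vikram, Kavita, Usha.
Ishita is living and takes 1/28.
Vikram is living and takes 1/28.
Kavita is living and takes 1/28.
Usha is living and takes 1/28.
Yamini predeceased; the 2/7 allotted to Yamini's branch passes to Yamini's issue by representation.
Aarav's line is the sole branch at this level, so the full 2/7 passes to Aarav's issue by representation.
The 2/7 is divided into 3 equal shares of 2/21 among Sarita, Tarun, Rajiv.
Sarita is living and takes 2/21.
Tarun is living and takes 2/21.
Rajiv is living and takes 2/21.
Jayant is living and takes 1/7.
Omkar is living and takes 1/7.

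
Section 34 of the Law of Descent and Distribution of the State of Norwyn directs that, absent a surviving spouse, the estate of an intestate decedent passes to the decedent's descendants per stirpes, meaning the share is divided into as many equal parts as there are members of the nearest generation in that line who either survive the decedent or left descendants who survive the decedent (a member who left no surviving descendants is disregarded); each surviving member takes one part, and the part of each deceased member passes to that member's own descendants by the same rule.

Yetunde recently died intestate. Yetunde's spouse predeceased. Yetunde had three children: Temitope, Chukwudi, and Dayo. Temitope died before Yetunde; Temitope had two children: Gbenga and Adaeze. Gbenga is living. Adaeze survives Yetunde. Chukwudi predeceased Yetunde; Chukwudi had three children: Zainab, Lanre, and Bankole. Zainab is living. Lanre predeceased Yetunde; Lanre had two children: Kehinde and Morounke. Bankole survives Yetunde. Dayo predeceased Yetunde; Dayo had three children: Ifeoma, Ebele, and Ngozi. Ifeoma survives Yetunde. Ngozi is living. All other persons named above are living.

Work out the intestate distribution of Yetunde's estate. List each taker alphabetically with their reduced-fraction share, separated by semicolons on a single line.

Adaeze 1/6; Bankole 1/9; Ebele 1/9; Gbenga 1/6; Ifeoma 1/9; Kehinde 1/18; Morounke 1/18; Ngozi 1/9; Zainab 1/9

There is no surviving spouse, so the entire estate passes to Yetunde's descendants per stirpes.
The estate is divided into 3 equal shares of 1/3 among Temitope, Chukwudi, Dayo.
Temitope predeceased; the 1/3 allotted to Temitope's branch passes to Temitope's issue by representation.
The 1/3 is divided into 2 equal shares of 1/6 among Gbenga, Adaeze.
Gbenga is living and takes 1/6.
Adaeze is living and takes 1/6.
Chukwudi predeceased; the 1/3 allotted to Chukwudi's branch passes to Chukwudi's issue by representation.
The 1/3 is divided into 3 equal shares of 1/9 among Zainab, Lanre, Bankole.
Zainab is living and takes 1/9.
Lanre predeceased; the 1/9 allotted to Lanre's branch passes to Lanre's issue by representation.
The 1/9 is divided into 2 equal shares of 1/18 among Kehinde, Morounke.
Kehinde is living and takes 1/18.
Morounke is living and takes 1/18.
Bankole is living and takes 1/9.
Dayo predeceased; the 1/3 allotted to Dayo's branch passes to Dayo's issue by representation.
The 1/3 is divided into 3 equal shares of 1/9 among Ifeoma, Ebele, Ngozi.
Ifeoma is living and takes 1/9.
Ebele is living and takes 1/9.
Ngozi is living and takes 1/9.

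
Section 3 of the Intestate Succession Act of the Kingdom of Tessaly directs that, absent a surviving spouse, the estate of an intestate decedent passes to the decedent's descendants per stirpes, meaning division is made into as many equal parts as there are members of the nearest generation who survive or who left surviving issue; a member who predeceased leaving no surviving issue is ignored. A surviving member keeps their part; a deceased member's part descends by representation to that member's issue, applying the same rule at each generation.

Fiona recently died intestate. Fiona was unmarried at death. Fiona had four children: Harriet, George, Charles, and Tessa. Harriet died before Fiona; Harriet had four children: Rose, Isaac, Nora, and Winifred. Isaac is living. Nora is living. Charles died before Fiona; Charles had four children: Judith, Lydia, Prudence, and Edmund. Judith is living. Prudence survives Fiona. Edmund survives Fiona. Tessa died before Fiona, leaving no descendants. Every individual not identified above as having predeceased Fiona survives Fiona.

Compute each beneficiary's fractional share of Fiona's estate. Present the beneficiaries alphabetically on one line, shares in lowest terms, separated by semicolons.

Edmund 1/12; George 1/3; Isaac 1/12; Judith 1/12; Lydia 1/12; Nora 1/12; Prudence 1/12; Rose 1/12; Winifred 1/12

There is no surviving spouse, so the entire estate passes to Fiona's descendants per stirpes.
Tessa left no surviving issue, so that branch lapses and is disregarded.
The estate is divided into 3 equal shares of 1/3 among Harriet, George, Charles.
Harriet predeceased; the 1/3 allotted to Harriet's branch passes to Harriet's issue by representation.
The 1/3 is divided into 4 equal shares of 1/12 among Rose, Isaac, Nora, Winifred.
Rose is living and takes 1/12.
Isaac is living and takes 1/12.
Nora is living and takes 1/12.
Winifred is living and takes 1/12.
George is living and takes 1/3.
Charles predeceased; the 1/3 allotted to Charles's branch passes to Charles's issue by representation.
The 1/3 is divided into 4 equal shares of 1/12 among Judith, Lydia, Prudence, Edmund.
Judith is living and takes 1/12.
Lydia is living and takes 1/12.
Prudence is living and takes 1/12.
Edmund is living and takes 1/12.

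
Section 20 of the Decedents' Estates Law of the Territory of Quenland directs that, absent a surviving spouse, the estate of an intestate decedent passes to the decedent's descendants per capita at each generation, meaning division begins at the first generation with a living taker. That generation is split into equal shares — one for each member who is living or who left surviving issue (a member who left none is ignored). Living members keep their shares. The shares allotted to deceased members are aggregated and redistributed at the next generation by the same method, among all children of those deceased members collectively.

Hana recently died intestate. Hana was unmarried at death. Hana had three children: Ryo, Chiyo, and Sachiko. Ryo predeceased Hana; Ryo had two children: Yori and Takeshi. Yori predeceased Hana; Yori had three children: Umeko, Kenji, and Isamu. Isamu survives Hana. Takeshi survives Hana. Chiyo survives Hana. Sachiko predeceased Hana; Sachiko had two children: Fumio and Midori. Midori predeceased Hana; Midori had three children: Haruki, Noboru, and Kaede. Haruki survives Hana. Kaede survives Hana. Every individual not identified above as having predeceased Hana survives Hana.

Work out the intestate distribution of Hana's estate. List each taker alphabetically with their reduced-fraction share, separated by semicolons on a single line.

There is no surviving spouse, so the entire estate passes to Hana's descendants per capita at each generation.
At generation 1 (Ryo, Chiyo, Sachiko) there are 3 shares of (1)/3 = 1/3 each.
Living: Chiyo — each takes 1/3.
Deceased: Ryo and Sachiko. Their combined 2/3 is pooled and carried to generation 2.
At generation 2 (Yori, Takeshi, Fumio, Midori) there are 4 shares of (2/3)/4 = 1/6 each.
Living: Takeshi and Fumio — each takes 1/6.
Deceased: Yori and Midori. Their combined 1/3 is pooled and carried to generation 3.
At generation 3 (Umeko, Kenji, Isamu, Haruki, Noboru, Kaede) there are 6 shares of (1/3)/6 = 1/18 each.
Living: Umeko, Kenji, Isamu, Haruki, Noboru, and Kaede — each takes 1/18.

Chiyo 1/3; Fumio 1/6; Haruki 1/18; Isamu 1/18; Kaede 1/18; Kenji 1/18; Noboru 1/18; Takeshi 1/6; Umeko 1/18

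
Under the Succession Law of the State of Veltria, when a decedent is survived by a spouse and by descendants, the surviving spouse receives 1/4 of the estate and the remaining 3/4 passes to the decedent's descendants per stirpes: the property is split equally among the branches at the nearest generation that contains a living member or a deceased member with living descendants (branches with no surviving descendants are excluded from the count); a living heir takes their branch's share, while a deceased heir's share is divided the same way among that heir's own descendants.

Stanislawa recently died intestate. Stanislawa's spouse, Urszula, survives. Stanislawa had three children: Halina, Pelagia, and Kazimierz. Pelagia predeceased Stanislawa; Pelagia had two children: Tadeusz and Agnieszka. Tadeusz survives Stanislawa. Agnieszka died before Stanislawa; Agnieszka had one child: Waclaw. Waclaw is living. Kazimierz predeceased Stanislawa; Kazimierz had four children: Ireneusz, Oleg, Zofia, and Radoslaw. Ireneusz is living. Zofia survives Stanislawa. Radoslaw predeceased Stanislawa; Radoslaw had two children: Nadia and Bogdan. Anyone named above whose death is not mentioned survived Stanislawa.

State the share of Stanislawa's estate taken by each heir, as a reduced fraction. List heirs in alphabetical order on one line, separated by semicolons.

Bogdan 1/32; Halina 1/4; Ireneusz 1/16; Nadia 1/32; Oleg 1/16; Tadeusz 1/8; Urszula 1/4; Waclaw 1/8; Zofia 1/16

Urszula, as surviving spouse, takes 1/4.
The remaining 3/4 passes to Stanislawa's descendants per stirpes.
The 3/4 is divided into 3 equal shares of 1/4 among Halina, Pelagia, Kazimierz.
Halina is living and takes 1/4.
Pelagia predeceased; the 1/4 allotted to Pelagia's branch passes to Pelagia's issue by representation.
The 1/4 is divided into 2 equal shares of 1/8 among Tadeusz, Agnieszka.
Tadeusz is living and takes 1/8.
Agnieszka predeceased; the 1/8 allotted to Agnieszka's branch passes to Agnieszka's issue by representation.
Waclaw is the sole taker at this level and receives the full 1/8.
Kazimierz predeceased; the 1/4 allotted to Kazimierz's branch passes to Kazimierz's issue by representation.
The 1/4 is divided into 4 equal shares of 1/16 among Ireneusz, Oleg, Zofia, Radoslaw.
Ireneusz is living and takes 1/16.
Oleg is living and takes 1/16.
Zofia is living and takes 1/16.
Radoslaw predeceased; the 1/16 allotted to Radoslaw's branch passes to Radoslaw's issue by representation.
The 1/16 is divided into 2 equal shares of 1/32 among Nadia, Bogdan.
Nadia is living and takes 1/32.
Bogdan is living and takes 1/32.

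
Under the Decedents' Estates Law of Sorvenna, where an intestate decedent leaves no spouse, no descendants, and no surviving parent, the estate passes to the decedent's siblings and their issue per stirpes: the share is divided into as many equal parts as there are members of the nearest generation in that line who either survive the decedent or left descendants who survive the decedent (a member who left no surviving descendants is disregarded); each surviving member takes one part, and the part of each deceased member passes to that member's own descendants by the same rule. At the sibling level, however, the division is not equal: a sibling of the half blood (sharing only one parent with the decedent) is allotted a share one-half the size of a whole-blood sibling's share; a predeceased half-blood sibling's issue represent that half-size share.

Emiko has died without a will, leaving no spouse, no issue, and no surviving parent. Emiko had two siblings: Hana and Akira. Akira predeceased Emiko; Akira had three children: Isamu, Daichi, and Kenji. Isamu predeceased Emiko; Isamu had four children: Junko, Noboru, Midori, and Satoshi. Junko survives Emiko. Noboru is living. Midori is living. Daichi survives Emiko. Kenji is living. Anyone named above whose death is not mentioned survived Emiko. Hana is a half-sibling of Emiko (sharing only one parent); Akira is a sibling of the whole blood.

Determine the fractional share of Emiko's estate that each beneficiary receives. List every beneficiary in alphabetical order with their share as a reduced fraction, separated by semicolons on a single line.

No spouse, descendants, or parent survives, so the estate passes to Emiko's siblings per stirpes.
Half-blood siblings count for one-half the weight of whole-blood siblings at the initial division.
Dividing 1 in proportion to weights (total weight 3/2): Hana (weight 1/2) → 1/3; Akira (weight 1) → 2/3.
Hana is living and takes 1/3.
Akira predeceased; the 2/3 allotted to Akira's branch passes to Akira's issue by representation.
The 2/3 is divided into 3 equal shares of 2/9 among Isamu, Daichi, Kenji.
Isamu predeceased; the 2/9 allotted to Isamu's branch passes to Isamu's issue by representation.
The 2/9 is divided into 4 equal shares of 1/18 among Junko, Noboru, Midori, Satoshi.
Junko is living and takes 1/18.
Noboru is living and takes 1/18.
Midori is living and takes 1/18.
Satoshi is living and takes 1/18.
Daichi is living and takes 2/9.
Kenji is living and takes 2/9.

Daichi 2/9; Hana 1/3; Junko 1/18; Kenji 2/9; Midori 1/18; Noboru 1/18; Satoshi 1/18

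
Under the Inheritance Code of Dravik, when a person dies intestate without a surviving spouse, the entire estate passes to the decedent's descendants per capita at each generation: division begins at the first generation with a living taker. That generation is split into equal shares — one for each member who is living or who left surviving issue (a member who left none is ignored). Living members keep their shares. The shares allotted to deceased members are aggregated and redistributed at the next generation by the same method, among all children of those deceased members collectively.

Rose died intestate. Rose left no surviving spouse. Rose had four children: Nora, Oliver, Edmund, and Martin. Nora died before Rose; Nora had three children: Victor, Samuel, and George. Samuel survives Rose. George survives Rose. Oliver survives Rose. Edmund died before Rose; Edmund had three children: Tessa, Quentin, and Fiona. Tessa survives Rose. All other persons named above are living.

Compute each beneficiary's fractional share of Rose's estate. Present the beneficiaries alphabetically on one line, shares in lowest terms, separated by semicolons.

Fiona 1/12; George 1/12; Martin 1/4; Oliver 1/4; Quentin 1/12; Samuel 1/12; Tessa 1/12; Victor 1/12

There is no surviving spouse, so the entire estate passes to Rose's descendants per capita at each generation.
At generation 1 (Nora, Oliver, Edmund, Martin) there are 4 shares of (1)/4 = 1/4 each.
Living: Oliver and Martin — each takes 1/4.
Deceased: Nora and Edmund. Their combined 1/2 is pooled and carried to generation 2.
At generation 2 (Victor, Samuel, George, Tessa, Quentin, Fiona) there are 6 shares of (1/2)/6 = 1/12 each.
Living: Victor, Samuel, George, Tessa, Quentin, and Fiona — each takes 1/12.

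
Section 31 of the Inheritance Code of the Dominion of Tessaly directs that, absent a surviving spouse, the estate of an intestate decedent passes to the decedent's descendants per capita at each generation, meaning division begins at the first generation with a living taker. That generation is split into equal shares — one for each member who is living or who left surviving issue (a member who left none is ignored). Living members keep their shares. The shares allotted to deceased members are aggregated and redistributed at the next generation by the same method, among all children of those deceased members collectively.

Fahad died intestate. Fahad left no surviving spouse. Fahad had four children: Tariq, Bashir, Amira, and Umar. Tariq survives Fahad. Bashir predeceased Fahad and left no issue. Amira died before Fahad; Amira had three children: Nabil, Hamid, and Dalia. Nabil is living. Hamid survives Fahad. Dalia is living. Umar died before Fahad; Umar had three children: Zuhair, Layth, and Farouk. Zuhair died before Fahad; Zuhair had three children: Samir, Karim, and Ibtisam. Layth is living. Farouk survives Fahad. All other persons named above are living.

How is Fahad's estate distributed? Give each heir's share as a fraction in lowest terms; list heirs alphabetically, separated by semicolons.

There is no surviving spouse, so the entire estate passes to Fahad's descendants per capita at each generation.
At generation 1 (Tariq, Amira, Umar) there are 3 shares of (1)/3 = 1/3 each.
Living: Tariq — each takes 1/3.
Deceased: Amira and Umar. Their combined 2/3 is pooled and carried to generation 2.
At generation 2 (Nabil, Hamid, Dalia, Zuhair, Layth, Farouk) there are 6 shares of (2/3)/6 = 1/9 each.
Living: Nabil, Hamid, Dalia, Layth, and Farouk — each takes 1/9.
Deceased: Zuhair. That 1/9 share is carried to generation 3.
At generation 3 (Samir, Karim, Ibtisam) there are 3 shares of (1/9)/3 = 1/27 each.
Living: Samir, Karim, and Ibtisam — each takes 1/27.

Dalia 1/9; Farouk 1/9; Hamid 1/9; Ibtisam 1/27; Karim 1/27; Layth 1/9; Nabil 1/9; Samir 1/27; Tariq 1/3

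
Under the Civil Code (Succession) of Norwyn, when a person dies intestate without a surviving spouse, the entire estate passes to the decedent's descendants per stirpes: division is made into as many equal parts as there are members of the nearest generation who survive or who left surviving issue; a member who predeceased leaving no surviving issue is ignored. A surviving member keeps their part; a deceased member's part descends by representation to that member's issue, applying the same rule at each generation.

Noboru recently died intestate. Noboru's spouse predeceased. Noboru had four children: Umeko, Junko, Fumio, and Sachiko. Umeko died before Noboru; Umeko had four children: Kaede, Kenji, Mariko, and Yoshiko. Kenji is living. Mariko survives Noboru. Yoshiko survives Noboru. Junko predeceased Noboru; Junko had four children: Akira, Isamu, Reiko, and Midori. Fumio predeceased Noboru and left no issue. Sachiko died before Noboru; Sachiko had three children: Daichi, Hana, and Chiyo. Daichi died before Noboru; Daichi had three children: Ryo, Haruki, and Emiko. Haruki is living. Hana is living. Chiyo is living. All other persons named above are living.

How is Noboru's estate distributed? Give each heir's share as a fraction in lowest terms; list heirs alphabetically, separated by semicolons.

There is no surviving spouse, so the entire estate passes to Noboru's descendants per stirpes.
Fumio left no surviving issue, so that branch lapses and is disregarded.
The estate is divided into 3 equal shares of 1/3 among Umeko, Junko, Sachiko.
Umeko predeceased; the 1/3 allotted to Umeko's branch passes to Umeko's issue by representation.
The 1/3 is divided into 4 equal shares of 1/12 among Kaede, Kenji, Mariko, Yoshiko.
Kaede is living and takes 1/12.
Kenji is living and takes 1/12.
Mariko is living and takes 1/12.
Yoshiko is living and takes 1/12.
Junko predeceased; the 1/3 allotted to Junko's branch passes to Junko's issue by representation.
The 1/3 is divided into 4 equal shares of 1/12 among Akira, Isamu, Reiko, Midori.
Akira is living and takes 1/12.
Isamu is living and takes 1/12.
Reiko is living and takes 1/12.
Midori is living and takes 1/12.
Sachiko predeceased; the 1/3 allotted to Sachiko's branch passes to Sachiko's issue by representation.
The 1/3 is divided into 3 equal shares of 1/9 among Daichi, Hana, Chiyo.
Daichi predeceased; the 1/9 allotted to Daichi's branch passes to Daichi's issue by representation.
The 1/9 is divided into 3 equal shares of 1/27 among Ryo, Haruki, Emiko.
Ryo is living and takes 1/27.
Haruki is living and takes 1/27.
Emiko is living and takes 1/27.
Hana is living and takes 1/9.
Chiyo is living and takes 1/9.

Akira 1/12; Chiyo 1/9; Emiko 1/27; Hana 1/9; Haruki 1/27; Isamu 1/12; Kaede 1/12; Kenji 1/12; Mariko 1/12; Midori 1/12; Reiko 1/12; Ryo 1/27; Yoshiko 1/12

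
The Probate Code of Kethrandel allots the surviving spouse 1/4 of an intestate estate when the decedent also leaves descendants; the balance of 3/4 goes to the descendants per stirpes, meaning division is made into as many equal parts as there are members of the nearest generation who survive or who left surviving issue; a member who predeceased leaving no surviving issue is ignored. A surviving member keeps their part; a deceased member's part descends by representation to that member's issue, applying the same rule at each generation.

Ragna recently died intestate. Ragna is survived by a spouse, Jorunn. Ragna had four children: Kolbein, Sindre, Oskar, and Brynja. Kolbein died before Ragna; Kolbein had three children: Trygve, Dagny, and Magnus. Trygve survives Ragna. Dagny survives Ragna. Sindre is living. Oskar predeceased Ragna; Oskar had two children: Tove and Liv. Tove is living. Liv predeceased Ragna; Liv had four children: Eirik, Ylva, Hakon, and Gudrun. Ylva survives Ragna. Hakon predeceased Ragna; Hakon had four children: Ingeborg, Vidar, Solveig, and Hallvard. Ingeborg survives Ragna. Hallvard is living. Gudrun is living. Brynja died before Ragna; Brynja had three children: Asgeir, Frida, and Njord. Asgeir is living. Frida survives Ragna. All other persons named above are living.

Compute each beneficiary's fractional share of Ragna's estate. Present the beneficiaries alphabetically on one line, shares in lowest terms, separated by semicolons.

Jorunn, as surviving spouse, takes 1/4.
The remaining 3/4 passes to Ragna's descendants per stirpes.
The 3/4 is divided into 4 equal shares of 3/16 among Kolbein, Sindre, Oskar, Brynja.
Kolbein predeceased; the 3/16 allotted to Kolbein's branch passes to Kolbein's issue by representation.
The 3/16 is divided into 3 equal shares of 1/16 among Trygve, Dagny, Magnus.
Trygve is living and takes 1/16.
Dagny is living and takes 1/16.
Magnus is living and takes 1/16.
Sindre is living and takes 3/16.
Oskar predeceased; the 3/16 allotted to Oskar's branch passes to Oskar's issue by representation.
The 3/16 is divided into 2 equal shares of 3/32 among Tove, Liv.
Tove is living and takes 3/32.
Liv predeceased; the 3/32 allotted to Liv's branch passes to Liv's issue by representation.
The 3/32 is divided into 4 equal shares of 3/128 among Eirik, Ylva, Hakon, Gudrun.
Eirik is living and takes 3/128.
Ylva is living and takes 3/128.
Hakon predeceased; the 3/128 allotted to Hakon's branch passes to Hakon's issue by representation.
The 3/128 is divided into 4 equal shares of 3/512 among Ingeborg, Vidar, Solveig, Hallvard.
Ingeborg is living and takes 3/512.
Vidar is living and takes 3/512.
Solveig is living and takes 3/512.
Hallvard is living and takes 3/512.
Gudrun is living and takes 3/128.
Brynja predeceased; the 3/16 allotted to Brynja's branch passes to Brynja's issue by representation.
The 3/16 is divided into 3 equal shares of 1/16 among Asgeir, Frida, Njord.
Asgeir is living and takes 1/16.
Frida is living and takes 1/16.
Njord is living and takes 1/16.

Asgeir 1/16; Dagny 1/16; Eirik 3/128; Frida 1/16; Gudrun 3/128; Hallvard 3/512; Ingeborg 3/512; Jorunn 1/4; Magnus 1/16; Njord 1/16; Sindre 3/16; Solveig 3/512; Tove 3/32; Trygve 1/16; Vidar 3/512; Ylva 3/128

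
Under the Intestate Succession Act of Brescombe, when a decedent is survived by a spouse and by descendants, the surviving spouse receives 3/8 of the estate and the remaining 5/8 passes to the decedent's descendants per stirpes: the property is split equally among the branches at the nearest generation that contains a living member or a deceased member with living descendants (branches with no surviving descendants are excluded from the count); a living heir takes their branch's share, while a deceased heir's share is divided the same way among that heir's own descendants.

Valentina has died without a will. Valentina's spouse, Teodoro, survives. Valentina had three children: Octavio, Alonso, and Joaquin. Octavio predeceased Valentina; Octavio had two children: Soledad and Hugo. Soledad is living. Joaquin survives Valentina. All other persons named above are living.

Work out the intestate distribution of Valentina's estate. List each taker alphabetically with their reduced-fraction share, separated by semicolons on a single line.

Teodoro, as surviving spouse, takes 3/8.
The remaining 5/8 passes to Valentina's descendants per stirpes.
The 5/8 is divided into 3 equal shares of 5/24 among Octavio, Alonso, Joaquin.
Octavio predeceased; the 5/24 allotted to Octavio's branch passes to Octavio's issue by representation.
The 5/24 is divided into 2 equal shares of 5/48 among Soledad, Hugo.
Soledad is living and takes 5/48.
Hugo is living and takes 5/48.
Alonso is living and takes 5/24.
Joaquin is living and takes 5/24.

Alonso 5/24; Hugo 5/48; Joaquin 5/24; Soledad 5/48; Teodoro 3/8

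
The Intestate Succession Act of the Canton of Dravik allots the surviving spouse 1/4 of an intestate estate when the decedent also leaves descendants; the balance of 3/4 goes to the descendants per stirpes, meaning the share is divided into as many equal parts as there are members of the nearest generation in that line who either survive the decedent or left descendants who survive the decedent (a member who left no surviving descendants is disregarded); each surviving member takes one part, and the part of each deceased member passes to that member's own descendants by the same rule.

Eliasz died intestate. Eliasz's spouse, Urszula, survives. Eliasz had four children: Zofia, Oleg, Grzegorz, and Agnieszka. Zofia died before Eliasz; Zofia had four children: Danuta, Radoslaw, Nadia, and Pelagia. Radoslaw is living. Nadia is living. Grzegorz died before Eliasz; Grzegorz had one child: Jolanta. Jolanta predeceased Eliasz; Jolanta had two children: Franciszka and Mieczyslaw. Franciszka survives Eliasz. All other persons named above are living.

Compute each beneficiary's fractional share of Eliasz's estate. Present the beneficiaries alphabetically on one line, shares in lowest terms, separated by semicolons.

Agnieszka 3/16; Danuta 3/64; Franciszka 3/32; Mieczyslaw 3/32; Nadia 3/64; Oleg 3/16; Pelagia 3/64; Radoslaw 3/64; Urszula 1/4

Urszula, as surviving spouse, takes 1/4.
The remaining 3/4 passes to Eliasz's descendants per stirpes.
The 3/4 is divided into 4 equal shares of 3/16 among Zofia, Oleg, Grzegorz, Agnieszka.
Zofia predeceased; the 3/16 allotted to Zofia's branch passes to Zofia's issue by representation.
The 3/16 is divided into 4 equal shares of 3/64 among Danuta, Radoslaw, Nadia, Pelagia.
Danuta is living and takes 3/64.
Radoslaw is living and takes 3/64.
Nadia is living and takes 3/64.
Pelagia is living and takes 3/64.
Oleg is living and takes 3/16.
Grzegorz predeceased; the 3/16 allotted to Grzegorz's branch passes to Grzegorz's issue by representation.
Jolanta's line is the sole branch at this level, so the full 3/16 passes to Jolanta's issue by representation.
The 3/16 is divided into 2 equal shares of 3/32 among Franciszka, Mieczyslaw.
Franciszka is living and takes 3/32.
Mieczyslaw is living and takes 3/32.
Agnieszka is living and takes 3/16.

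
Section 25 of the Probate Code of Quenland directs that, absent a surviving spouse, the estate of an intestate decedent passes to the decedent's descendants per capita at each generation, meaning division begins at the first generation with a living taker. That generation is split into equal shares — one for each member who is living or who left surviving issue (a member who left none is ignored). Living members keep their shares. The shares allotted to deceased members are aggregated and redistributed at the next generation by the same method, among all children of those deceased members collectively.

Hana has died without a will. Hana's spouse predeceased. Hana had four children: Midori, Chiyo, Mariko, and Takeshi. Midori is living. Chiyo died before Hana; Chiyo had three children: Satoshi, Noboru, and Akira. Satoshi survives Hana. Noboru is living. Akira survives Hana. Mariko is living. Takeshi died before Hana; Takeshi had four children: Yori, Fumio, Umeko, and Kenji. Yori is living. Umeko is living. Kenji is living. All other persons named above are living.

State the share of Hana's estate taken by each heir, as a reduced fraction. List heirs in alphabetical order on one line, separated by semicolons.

Akira 1/14; Fumio 1/14; Kenji 1/14; Mariko 1/4; Midori 1/4; Noboru 1/14; Satoshi 1/14; Umeko 1/14; Yori 1/14

There is no surviving spouse, so the entire estate passes to Hana's descendants per capita at each generation.
At generation 1 (Midori, Chiyo, Mariko, Takeshi) there are 4 shares of (1)/4 = 1/4 each.
Living: Midori and Mariko — each takes 1/4.
Deceased: Chiyo and Takeshi. Their combined 1/2 is pooled and carried to generation 2.
At generation 2 (Satoshi, Noboru, Akira, Yori, Fumio, Umeko, Kenji) there are 7 shares of (1/2)/7 = 1/14 each.
Living: Satoshi, Noboru, Akira, Yori, Fumio, Umeko, and Kenji — each takes 1/14.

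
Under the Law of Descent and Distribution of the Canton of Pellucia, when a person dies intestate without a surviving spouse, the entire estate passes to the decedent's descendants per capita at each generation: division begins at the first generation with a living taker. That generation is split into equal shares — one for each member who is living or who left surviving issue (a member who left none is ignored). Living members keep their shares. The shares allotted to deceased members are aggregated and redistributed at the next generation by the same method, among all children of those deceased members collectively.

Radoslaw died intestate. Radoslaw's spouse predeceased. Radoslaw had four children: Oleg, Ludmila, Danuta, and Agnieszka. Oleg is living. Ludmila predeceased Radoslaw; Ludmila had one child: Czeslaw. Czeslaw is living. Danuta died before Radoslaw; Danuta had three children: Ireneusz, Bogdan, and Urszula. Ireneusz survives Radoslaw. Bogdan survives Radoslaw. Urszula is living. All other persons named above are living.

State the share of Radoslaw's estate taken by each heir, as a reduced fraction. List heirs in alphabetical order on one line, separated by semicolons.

Agnieszka 1/4; Bogdan 1/8; Czeslaw 1/8; Ireneusz 1/8; Oleg 1/4; Urszula 1/8

There is no surviving spouse, so the entire estate passes to Radoslaw's descendants per capita at each generation.
At generation 1 (Oleg, Ludmila, Danuta, Agnieszka) there are 4 shares of (1)/4 = 1/4 each.
Living: Oleg and Agnieszka — each takes 1/4.
Deceased: Ludmila and Danuta. Their combined 1/2 is pooled and carried to generation 2.
At generation 2 (Czeslaw, Ireneusz, Bogdan, Urszula) there are 4 shares of (1/2)/4 = 1/8 each.
Living: Czeslaw, Ireneusz, Bogdan, and Urszula — each takes 1/8.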